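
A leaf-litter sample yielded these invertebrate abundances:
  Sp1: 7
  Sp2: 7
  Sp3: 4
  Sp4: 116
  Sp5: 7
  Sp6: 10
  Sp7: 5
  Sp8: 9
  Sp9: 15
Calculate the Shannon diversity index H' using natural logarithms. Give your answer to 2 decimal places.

1.36

Total N = 7+7+4+116+7+10+5+9+15 = 180, so the proportions are 0.0389, 0.0389, 0.0222, 0.6444, 0.0389, 0.0556, 0.0278, 0.05, 0.0833 (working shown to 4 dp, full precision carried).
Each pᵢ ln pᵢ term: 0.0389×(-3.2470)=-0.1263, 0.0389×(-3.2470)=-0.1263, 0.0222×(-3.8067)=-0.0846, 0.6444×(-0.4394)=-0.2831, 0.0389×(-3.2470)=-0.1263, 0.0556×(-2.8904)=-0.1606, 0.0278×(-3.5835)=-0.0995, 0.05×(-2.9957)=-0.1498, 0.0833×(-2.4849)=-0.2071.
Sum = -1.3635, so H' = 1.36.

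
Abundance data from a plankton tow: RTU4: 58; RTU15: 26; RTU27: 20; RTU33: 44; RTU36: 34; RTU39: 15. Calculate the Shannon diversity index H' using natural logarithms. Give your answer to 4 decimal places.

Total N = 58+26+20+44+34+15 = 197, so the proportions are 0.294416, 0.13198, 0.101523, 0.22335, 0.172589, 0.076142 (working shown to 6 dp, full precision carried).
Each pᵢ ln pᵢ term: 0.294416×(-1.222761)=-0.360001, 0.13198×(-2.025107)=-0.267273, 0.101523×(-2.287471)=-0.232231, 0.22335×(-1.499014)=-0.334805, 0.172589×(-1.756843)=-0.303212, 0.076142×(-2.575154)=-0.196078.
Sum = -1.693599, so H' = 1.6936.

1.6936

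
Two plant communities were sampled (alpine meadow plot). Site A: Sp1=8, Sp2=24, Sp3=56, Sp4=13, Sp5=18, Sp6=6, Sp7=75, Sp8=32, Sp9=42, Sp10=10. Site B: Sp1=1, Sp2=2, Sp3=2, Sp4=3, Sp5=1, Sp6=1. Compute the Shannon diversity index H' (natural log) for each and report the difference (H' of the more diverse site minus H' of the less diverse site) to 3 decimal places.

0.329

Site A: N=284, proportions 0.02817, 0.08451, 0.19718, 0.04577, 0.06338, 0.02113, 0.26408, 0.11268, 0.14789, 0.03521, giving H' = 2.02512 (working shown to 5 dp, full precision carried).
Site B: N=10, proportions 0.1, 0.2, 0.2, 0.3, 0.1, 0.1, giving H' = 1.69574.
Difference = |2.02512 − 1.69574| = 0.32938, i.e. 0.329 to 3 decimal places.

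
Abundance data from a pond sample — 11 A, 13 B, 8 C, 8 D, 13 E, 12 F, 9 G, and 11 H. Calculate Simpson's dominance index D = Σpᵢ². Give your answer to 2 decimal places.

Total N = 11+13+8+8+13+12+9+11 = 85, so the proportions are 0.1294, 0.1529, 0.0941, 0.0941, 0.1529, 0.1412, 0.1059, 0.1294 (working shown to 4 dp, full precision carried).
D = 0.1294² + 0.1529² + 0.0941² + 0.0941² + 0.1529² + 0.1412² + 0.1059² + 0.1294² = 0.0167 + 0.0234 + 0.0089 + 0.0089 + 0.0234 + 0.0199 + 0.0112 + 0.0167 = 0.1291.
To 2 decimal places, D = 0.13.

0.13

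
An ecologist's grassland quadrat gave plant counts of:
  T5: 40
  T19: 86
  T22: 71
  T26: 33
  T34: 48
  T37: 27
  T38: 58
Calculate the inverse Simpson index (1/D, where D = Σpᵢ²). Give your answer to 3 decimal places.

Total N = 40+86+71+33+48+27+58 = 363, so the proportions are 0.1101928, 0.2369146, 0.1955923, 0.0909091, 0.1322314, 0.0743802, 0.1597796 (working shown to 7 dp, full precision carried).
D = 0.1101928² + 0.2369146² + 0.1955923² + 0.0909091² + 0.1322314² + 0.0743802² + 0.1597796² = 0.0121425 + 0.0561285 + 0.0382563 + 0.0082645 + 0.0174851 + 0.0055324 + 0.0255295 = 0.1633389.
So 1/D = 6.12224, i.e. 6.122 to 3 decimal places.

6.122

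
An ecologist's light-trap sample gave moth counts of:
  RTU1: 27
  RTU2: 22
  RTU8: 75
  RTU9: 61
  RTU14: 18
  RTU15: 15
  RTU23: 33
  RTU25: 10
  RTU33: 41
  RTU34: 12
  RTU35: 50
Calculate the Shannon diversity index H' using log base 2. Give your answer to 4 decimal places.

Total N = 27+22+75+61+18+15+33+10+41+12+50 = 364, so the proportions are 0.074176, 0.06044, 0.206044, 0.167582, 0.049451, 0.041209, 0.090659, 0.027473, 0.112637, 0.032967, 0.137363 (working shown to 6 dp, full precision carried).
Each pᵢ log₂ pᵢ term: 0.074176×(-3.752907)=-0.278375, 0.06044×(-4.048363)=-0.244681, 0.206044×(-2.278976)=-0.469569, 0.167582×(-2.577057)=-0.431869, 0.049451×(-4.337870)=-0.214510, 0.041209×(-4.600904)=-0.189598, 0.090659×(-3.463401)=-0.313990, 0.027473×(-5.185867)=-0.142469, 0.112637×(-3.150243)=-0.354835, 0.032967×(-4.922832)=-0.162291, 0.137363×(-2.863938)=-0.393398.
Sum = -3.195586, so H' = 3.1956.

3.1956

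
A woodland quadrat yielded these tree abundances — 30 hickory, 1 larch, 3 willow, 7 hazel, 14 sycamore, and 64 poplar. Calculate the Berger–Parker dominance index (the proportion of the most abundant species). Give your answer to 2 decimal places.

0.54

Total N = 30+1+3+7+14+64 = 119, so the proportions are 0.2521, 0.0084, 0.0252, 0.0588, 0.1176, 0.5378 (working shown to 4 dp, full precision carried).
The largest proportion is 0.5378, i.e. d = 0.54 to 2 decimal places.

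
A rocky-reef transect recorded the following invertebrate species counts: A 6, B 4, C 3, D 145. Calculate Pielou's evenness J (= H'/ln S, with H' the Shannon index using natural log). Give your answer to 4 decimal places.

0.2679

Total N = 6+4+3+145 = 158, so the proportions are 0.037975, 0.025316, 0.018987, 0.917722 (working shown to 6 dp, full precision carried).
H' = −Σ pᵢ ln pᵢ = −((-0.124209) + (-0.093071) + (-0.075265) + (-0.078797)) = 0.371342.
With S = 4 species, ln S = 1.386294, so J = 0.371342/1.386294 = 0.267867, i.e. 0.2679 to 4 decimal places.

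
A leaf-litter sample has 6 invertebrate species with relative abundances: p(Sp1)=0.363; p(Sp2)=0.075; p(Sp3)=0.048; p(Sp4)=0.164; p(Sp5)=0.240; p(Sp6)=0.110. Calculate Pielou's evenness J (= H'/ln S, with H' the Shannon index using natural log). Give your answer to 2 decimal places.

0.89

H' = −Σ pᵢ ln pᵢ = −((-0.3678) + (-0.1943) + (-0.1458) + (-0.2965) + (-0.3425) + (-0.2428)) = 1.5897 (working shown to 4 dp, full precision carried).
With S = 6 species, ln S = 1.7918, so J = 1.5897/1.7918 = 0.8872, i.e. 0.89 to 2 decimal places.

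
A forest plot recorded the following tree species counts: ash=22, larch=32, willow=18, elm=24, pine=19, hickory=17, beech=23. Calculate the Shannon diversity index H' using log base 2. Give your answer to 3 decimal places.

2.776

Total N = 22+32+18+24+19+17+23 = 155, so the proportions are 0.14194, 0.20645, 0.11613, 0.15484, 0.12258, 0.10968, 0.14839 (working shown to 5 dp, full precision carried).
Each pᵢ log₂ pᵢ term: 0.14194×(-2.81669)=-0.39979, 0.20645×(-2.27612)=-0.46991, 0.11613×(-3.10620)=-0.36072, 0.15484×(-2.69116)=-0.41670, 0.12258×(-3.02820)=-0.37120, 0.10968×(-3.18866)=-0.34972, 0.14839×(-2.75256)=-0.40844.
Sum = -2.77648, so H' = 2.776.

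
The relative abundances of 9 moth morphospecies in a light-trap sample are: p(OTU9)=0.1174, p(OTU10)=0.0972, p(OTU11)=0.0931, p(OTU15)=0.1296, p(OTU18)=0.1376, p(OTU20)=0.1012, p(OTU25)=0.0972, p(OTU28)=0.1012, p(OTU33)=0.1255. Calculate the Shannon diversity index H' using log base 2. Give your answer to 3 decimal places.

3.156

Each pᵢ log₂ pᵢ term (working shown to 5 dp, full precision carried): 0.1174×(-3.09050)=-0.36282, 0.0972×(-3.36290)=-0.32687, 0.0931×(-3.42508)=-0.31887, 0.1296×(-2.94786)=-0.38204, 0.1376×(-2.86145)=-0.39374, 0.1012×(-3.30472)=-0.33444, 0.0972×(-3.36290)=-0.32687, 0.1012×(-3.30472)=-0.33444, 0.1255×(-2.99424)=-0.37578.
Sum = -3.15588, so H' = 3.156.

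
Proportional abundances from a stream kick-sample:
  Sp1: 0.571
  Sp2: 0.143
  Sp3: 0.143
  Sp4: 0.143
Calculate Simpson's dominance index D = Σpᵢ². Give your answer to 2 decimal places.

0.39

D = 0.571² + 0.143² + 0.143² + 0.143² = 0.3260 + 0.0204 + 0.0204 + 0.0204 = 0.3874 (working shown to 4 dp, full precision carried).
To 2 decimal places, D = 0.39.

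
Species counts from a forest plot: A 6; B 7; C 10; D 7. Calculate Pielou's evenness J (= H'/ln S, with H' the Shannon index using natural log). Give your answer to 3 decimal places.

Total N = 6+7+10+7 = 30, so the proportions are 0.2, 0.23333, 0.33333, 0.23333 (working shown to 5 dp, full precision carried).
H' = −Σ pᵢ ln pᵢ = −((-0.32189) + (-0.33957) + (-0.36620) + (-0.33957)) = 1.36723.
With S = 4 species, ln S = 1.38629, so J = 1.36723/1.38629 = 0.98624, i.e. 0.986 to 3 decimal places.

0.986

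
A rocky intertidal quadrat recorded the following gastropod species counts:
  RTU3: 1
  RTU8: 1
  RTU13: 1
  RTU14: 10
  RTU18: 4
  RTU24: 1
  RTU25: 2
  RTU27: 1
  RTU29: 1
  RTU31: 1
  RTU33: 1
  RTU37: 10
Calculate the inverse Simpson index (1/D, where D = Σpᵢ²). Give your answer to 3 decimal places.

5.070

Total N = 1+1+1+10+4+1+2+1+1+1+1+10 = 34, so the proportions are 0.0294118, 0.0294118, 0.0294118, 0.2941176, 0.1176471, 0.0294118, 0.0588235, 0.0294118, 0.0294118, 0.0294118, 0.0294118, 0.2941176 (working shown to 7 dp, full precision carried).
D = 0.0294118² + 0.0294118² + 0.0294118² + 0.2941176² + 0.1176471² + 0.0294118² + 0.0588235² + 0.0294118² + 0.0294118² + 0.0294118² + 0.0294118² + 0.2941176² = 0.0008651 + 0.0008651 + 0.0008651 + 0.0865052 + 0.0138408 + 0.0008651 + 0.0034602 + 0.0008651 + 0.0008651 + 0.0008651 + 0.0008651 + 0.0865052 = 0.1972318.
So 1/D = 5.07018, i.e. 5.070 to 3 decimal places.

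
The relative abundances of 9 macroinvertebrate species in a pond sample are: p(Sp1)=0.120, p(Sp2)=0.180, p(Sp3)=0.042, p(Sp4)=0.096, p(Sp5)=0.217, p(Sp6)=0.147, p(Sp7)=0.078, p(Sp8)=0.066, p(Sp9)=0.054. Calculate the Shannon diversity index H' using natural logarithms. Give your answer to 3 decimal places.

Each pᵢ ln pᵢ term (working shown to 5 dp, full precision carried): 0.12×(-2.12026)=-0.25443, 0.18×(-1.71480)=-0.30866, 0.042×(-3.17009)=-0.13314, 0.096×(-2.34341)=-0.22497, 0.217×(-1.52786)=-0.33155, 0.147×(-1.91732)=-0.28185, 0.078×(-2.55105)=-0.19898, 0.066×(-2.71810)=-0.17939, 0.054×(-2.91877)=-0.15761.
Sum = -2.07059, so H' = 2.071.

2.071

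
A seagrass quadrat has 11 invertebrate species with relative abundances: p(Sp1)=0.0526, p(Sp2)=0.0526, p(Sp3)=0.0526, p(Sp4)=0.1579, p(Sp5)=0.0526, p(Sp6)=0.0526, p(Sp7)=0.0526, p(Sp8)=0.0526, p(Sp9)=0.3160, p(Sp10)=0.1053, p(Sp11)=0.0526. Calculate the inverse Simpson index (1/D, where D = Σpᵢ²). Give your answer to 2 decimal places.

6.33

D = 0.0526² + 0.0526² + 0.0526² + 0.1579² + 0.0526² + 0.0526² + 0.0526² + 0.0526² + 0.316² + 0.1053² + 0.0526² = 0.002767 + 0.002767 + 0.002767 + 0.024932 + 0.002767 + 0.002767 + 0.002767 + 0.002767 + 0.099856 + 0.011088 + 0.002767 = 0.158011 (working shown to 6 dp, full precision carried).
So 1/D = 6.3287, i.e. 6.33 to 2 decimal places.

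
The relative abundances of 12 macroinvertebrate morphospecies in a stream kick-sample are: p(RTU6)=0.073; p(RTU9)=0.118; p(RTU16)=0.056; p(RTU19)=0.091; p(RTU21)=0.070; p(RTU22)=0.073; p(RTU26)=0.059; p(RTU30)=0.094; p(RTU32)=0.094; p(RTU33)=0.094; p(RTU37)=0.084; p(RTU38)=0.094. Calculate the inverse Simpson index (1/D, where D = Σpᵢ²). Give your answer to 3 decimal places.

D = 0.073² + 0.118² + 0.056² + 0.091² + 0.07² + 0.073² + 0.059² + 0.094² + 0.094² + 0.094² + 0.084² + 0.094² = 0.00532900 + 0.01392400 + 0.00313600 + 0.00828100 + 0.00490000 + 0.00532900 + 0.00348100 + 0.00883600 + 0.00883600 + 0.00883600 + 0.00705600 + 0.00883600 = 0.08678000 (working shown to 8 dp, full precision carried).
So 1/D = 11.52339, i.e. 11.523 to 3 decimal places.

11.523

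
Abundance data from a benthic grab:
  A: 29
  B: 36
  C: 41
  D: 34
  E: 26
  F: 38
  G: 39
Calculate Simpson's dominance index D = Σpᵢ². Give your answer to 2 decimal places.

Total N = 29+36+41+34+26+38+39 = 243, so the proportions are 0.1193, 0.1481, 0.1687, 0.1399, 0.107, 0.1564, 0.1605 (working shown to 4 dp, full precision carried).
D = 0.1193² + 0.1481² + 0.1687² + 0.1399² + 0.107² + 0.1564² + 0.1605² = 0.0142 + 0.0219 + 0.0285 + 0.0196 + 0.0114 + 0.0245 + 0.0258 = 0.1459.
To 2 decimal places, D = 0.15.

0.15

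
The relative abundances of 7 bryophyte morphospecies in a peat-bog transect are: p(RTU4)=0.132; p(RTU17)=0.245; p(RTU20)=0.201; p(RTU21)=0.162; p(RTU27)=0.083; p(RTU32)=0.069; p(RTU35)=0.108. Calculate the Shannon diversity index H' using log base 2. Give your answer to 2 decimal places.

Each pᵢ log₂ pᵢ term (working shown to 4 dp, full precision carried): 0.132×(-2.9214)=-0.3856, 0.245×(-2.0291)=-0.4971, 0.201×(-2.3147)=-0.4653, 0.162×(-2.6259)=-0.4254, 0.083×(-3.5907)=-0.2980, 0.069×(-3.8573)=-0.2662, 0.108×(-3.2109)=-0.3468.
Sum = -2.6844, so H' = 2.68.

2.68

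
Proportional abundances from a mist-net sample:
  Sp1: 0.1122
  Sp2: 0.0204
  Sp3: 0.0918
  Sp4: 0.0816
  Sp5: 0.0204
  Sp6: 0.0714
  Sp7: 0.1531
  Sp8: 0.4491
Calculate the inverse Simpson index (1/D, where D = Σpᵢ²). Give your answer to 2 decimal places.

3.86

D = 0.1122² + 0.0204² + 0.0918² + 0.0816² + 0.0204² + 0.0714² + 0.1531² + 0.4491² = 0.0125888 + 0.0004162 + 0.0084272 + 0.0066586 + 0.0004162 + 0.0050980 + 0.0234396 + 0.2016908 = 0.2587353 (working shown to 7 dp, full precision carried).
So 1/D = 3.86495, i.e. 3.86 to 2 decimal places.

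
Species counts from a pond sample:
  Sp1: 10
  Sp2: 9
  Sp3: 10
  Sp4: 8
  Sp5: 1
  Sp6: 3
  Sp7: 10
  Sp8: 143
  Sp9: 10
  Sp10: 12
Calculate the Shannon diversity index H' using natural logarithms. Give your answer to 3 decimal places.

1.341

Total N = 10+9+10+8+1+3+10+143+10+12 = 216, so the proportions are 0.0463, 0.04167, 0.0463, 0.03704, 0.00463, 0.01389, 0.0463, 0.66204, 0.0463, 0.05556 (working shown to 5 dp, full precision carried).
Each pᵢ ln pᵢ term: 0.0463×(-3.07269)=-0.14225, 0.04167×(-3.17805)=-0.13242, 0.0463×(-3.07269)=-0.14225, 0.03704×(-3.29584)=-0.12207, 0.00463×(-5.37528)=-0.02489, 0.01389×(-4.27667)=-0.05940, 0.0463×(-3.07269)=-0.14225, 0.66204×(-0.41243)=-0.27305, 0.0463×(-3.07269)=-0.14225, 0.05556×(-2.89037)=-0.16058.
Sum = -1.34141, so H' = 1.341.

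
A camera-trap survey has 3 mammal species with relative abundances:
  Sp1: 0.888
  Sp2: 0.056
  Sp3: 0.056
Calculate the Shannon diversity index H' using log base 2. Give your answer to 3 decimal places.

0.618

Each pᵢ log₂ pᵢ term (working shown to 5 dp, full precision carried): 0.888×(-0.17137)=-0.15218, 0.056×(-4.15843)=-0.23287, 0.056×(-4.15843)=-0.23287.
Sum = -0.61792, so H' = 0.618.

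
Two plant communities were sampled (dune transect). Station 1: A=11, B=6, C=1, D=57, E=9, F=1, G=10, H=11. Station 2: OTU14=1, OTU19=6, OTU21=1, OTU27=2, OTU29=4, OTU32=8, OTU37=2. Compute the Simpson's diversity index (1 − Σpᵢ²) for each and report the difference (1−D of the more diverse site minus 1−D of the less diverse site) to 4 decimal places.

0.1114

Station 1: N=106, proportions 0.103774, 0.056604, 0.009434, 0.537736, 0.084906, 0.009434, 0.09434, 0.103774, giving 1−D = 0.669811 (working shown to 6 dp, full precision carried).
Station 2: N=24, proportions 0.041667, 0.25, 0.041667, 0.083333, 0.166667, 0.333333, 0.083333, giving 1−D = 0.781250.
Difference = |0.669811 − 0.781250| = 0.111439, i.e. 0.1114 to 4 decimal places.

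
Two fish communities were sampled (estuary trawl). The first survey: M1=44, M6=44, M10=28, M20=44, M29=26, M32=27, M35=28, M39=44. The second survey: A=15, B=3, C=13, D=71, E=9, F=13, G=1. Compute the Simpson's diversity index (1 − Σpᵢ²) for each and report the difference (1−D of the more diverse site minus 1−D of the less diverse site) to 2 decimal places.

The first survey: N=285, proportions 0.15439, 0.15439, 0.09825, 0.15439, 0.09123, 0.09474, 0.09825, 0.15439, giving 1−D = 0.86806 (working shown to 5 dp, full precision carried).
The second survey: N=125, proportions 0.12, 0.024, 0.104, 0.568, 0.072, 0.104, 0.008, giving 1−D = 0.63552.
Difference = |0.86806 − 0.63552| = 0.23254, i.e. 0.23 to 2 decimal places.

0.23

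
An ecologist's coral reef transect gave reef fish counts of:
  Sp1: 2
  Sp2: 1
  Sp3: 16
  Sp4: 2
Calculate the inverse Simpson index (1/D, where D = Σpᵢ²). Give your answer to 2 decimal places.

Total N = 2+1+16+2 = 21, so the proportions are 0.09524, 0.04762, 0.7619, 0.09524 (working shown to 5 dp, full precision carried).
D = 0.09524² + 0.04762² + 0.7619² + 0.09524² = 0.00907 + 0.00227 + 0.58050 + 0.00907 = 0.60091.
So 1/D = 1.6642, i.e. 1.66 to 2 decimal places.

1.66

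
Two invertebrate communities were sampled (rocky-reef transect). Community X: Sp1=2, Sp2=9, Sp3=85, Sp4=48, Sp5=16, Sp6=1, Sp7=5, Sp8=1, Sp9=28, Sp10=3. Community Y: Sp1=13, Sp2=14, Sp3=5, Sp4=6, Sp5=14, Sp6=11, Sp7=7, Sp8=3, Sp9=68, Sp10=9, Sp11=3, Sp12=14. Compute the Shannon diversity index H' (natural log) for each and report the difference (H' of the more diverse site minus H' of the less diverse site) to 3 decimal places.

0.443

Community X: N=198, proportions 0.0101, 0.04545, 0.42929, 0.24242, 0.08081, 0.00505, 0.02525, 0.00505, 0.14141, 0.01515, giving H' = 1.58316 (working shown to 5 dp, full precision carried).
Community Y: N=167, proportions 0.07784, 0.08383, 0.02994, 0.03593, 0.08383, 0.06587, 0.04192, 0.01796, 0.40719, 0.05389, 0.01796, 0.08383, giving H' = 2.02653.
Difference = |1.58316 − 2.02653| = 0.44337, i.e. 0.443 to 3 decimal places.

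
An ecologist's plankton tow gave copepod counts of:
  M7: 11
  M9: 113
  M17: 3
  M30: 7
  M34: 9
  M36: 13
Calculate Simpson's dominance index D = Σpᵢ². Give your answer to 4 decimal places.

Total N = 11+113+3+7+9+13 = 156, so the proportions are 0.070513, 0.724359, 0.019231, 0.044872, 0.057692, 0.083333 (working shown to 6 dp, full precision carried).
D = 0.070513² + 0.724359² + 0.019231² + 0.044872² + 0.057692² + 0.083333² = 0.004972 + 0.524696 + 0.000370 + 0.002013 + 0.003328 + 0.006944 = 0.542324.
To 4 decimal places, D = 0.5423.

0.5423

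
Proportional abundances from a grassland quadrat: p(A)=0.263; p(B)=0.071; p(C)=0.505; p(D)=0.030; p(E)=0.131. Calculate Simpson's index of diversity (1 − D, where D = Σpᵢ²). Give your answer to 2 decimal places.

D = 0.263² + 0.071² + 0.505² + 0.03² + 0.131² = 0.0692 + 0.0050 + 0.2550 + 0.0009 + 0.0172 = 0.3473 (working shown to 4 dp, full precision carried).
So 1 − D = 0.6527, i.e. 0.65 to 2 decimal places.

0.65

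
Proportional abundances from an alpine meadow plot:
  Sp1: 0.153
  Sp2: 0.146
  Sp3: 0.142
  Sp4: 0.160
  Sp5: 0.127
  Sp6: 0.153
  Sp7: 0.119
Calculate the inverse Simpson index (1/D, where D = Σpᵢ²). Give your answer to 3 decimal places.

6.935

D = 0.153² + 0.146² + 0.142² + 0.16² + 0.127² + 0.153² + 0.119² = 0.0234090 + 0.0213160 + 0.0201640 + 0.0256000 + 0.0161290 + 0.0234090 + 0.0141610 = 0.1441880 (working shown to 7 dp, full precision carried).
So 1/D = 6.93539, i.e. 6.935 to 3 decimal places.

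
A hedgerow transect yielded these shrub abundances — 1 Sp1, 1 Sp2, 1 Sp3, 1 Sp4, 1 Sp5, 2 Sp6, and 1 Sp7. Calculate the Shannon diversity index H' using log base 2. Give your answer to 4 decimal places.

2.7500

Total N = 1+1+1+1+1+2+1 = 8, so the proportions are 0.125, 0.125, 0.125, 0.125, 0.125, 0.25, 0.125 (working shown to 6 dp, full precision carried).
Each pᵢ log₂ pᵢ term: 0.125×(-3.000000)=-0.375000, 0.125×(-3.000000)=-0.375000, 0.125×(-3.000000)=-0.375000, 0.125×(-3.000000)=-0.375000, 0.125×(-3.000000)=-0.375000, 0.25×(-2.000000)=-0.500000, 0.125×(-3.000000)=-0.375000.
Sum = -2.750000, so H' = 2.7500.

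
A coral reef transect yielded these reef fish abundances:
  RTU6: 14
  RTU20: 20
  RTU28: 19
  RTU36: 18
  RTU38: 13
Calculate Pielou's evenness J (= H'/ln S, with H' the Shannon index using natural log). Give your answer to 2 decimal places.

Total N = 14+20+19+18+13 = 84, so the proportions are 0.1667, 0.2381, 0.2262, 0.2143, 0.1548 (working shown to 4 dp, full precision carried).
H' = −Σ pᵢ ln pᵢ = −((-0.2986) + (-0.3417) + (-0.3362) + (-0.3301) + (-0.2888)) = 1.5954.
With S = 5 species, ln S = 1.6094, so J = 1.5954/1.6094 = 0.9913, i.e. 0.99 to 2 decimal places.

0.99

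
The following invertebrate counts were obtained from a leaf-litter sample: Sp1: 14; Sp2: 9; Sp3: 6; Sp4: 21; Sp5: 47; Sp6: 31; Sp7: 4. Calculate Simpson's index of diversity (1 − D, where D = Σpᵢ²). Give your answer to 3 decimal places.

Total N = 14+9+6+21+47+31+4 = 132, so the proportions are 0.10606, 0.06818, 0.04545, 0.15909, 0.35606, 0.23485, 0.0303 (working shown to 5 dp, full precision carried).
D = 0.10606² + 0.06818² + 0.04545² + 0.15909² + 0.35606² + 0.23485² + 0.0303² = 0.01125 + 0.00465 + 0.00207 + 0.02531 + 0.12678 + 0.05515 + 0.00092 = 0.22612.
So 1 − D = 0.77388, i.e. 0.774 to 3 decimal places.

0.774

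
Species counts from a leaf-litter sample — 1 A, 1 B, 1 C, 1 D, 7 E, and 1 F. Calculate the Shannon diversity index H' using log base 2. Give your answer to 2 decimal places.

Total N = 1+1+1+1+7+1 = 12, so the proportions are 0.0833, 0.0833, 0.0833, 0.0833, 0.5833, 0.0833 (working shown to 4 dp, full precision carried).
Each pᵢ log₂ pᵢ term: 0.0833×(-3.5850)=-0.2987, 0.0833×(-3.5850)=-0.2987, 0.0833×(-3.5850)=-0.2987, 0.0833×(-3.5850)=-0.2987, 0.5833×(-0.7776)=-0.4536, 0.0833×(-3.5850)=-0.2987.
Sum = -1.9473, so H' = 1.95.

1.95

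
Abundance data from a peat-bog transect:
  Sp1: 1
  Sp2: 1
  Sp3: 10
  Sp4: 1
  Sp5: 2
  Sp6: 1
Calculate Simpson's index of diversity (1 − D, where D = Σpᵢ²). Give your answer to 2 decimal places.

0.58

Total N = 1+1+10+1+2+1 = 16, so the proportions are 0.0625, 0.0625, 0.625, 0.0625, 0.125, 0.0625 (working shown to 4 dp, full precision carried).
D = 0.0625² + 0.0625² + 0.625² + 0.0625² + 0.125² + 0.0625² = 0.0039 + 0.0039 + 0.3906 + 0.0039 + 0.0156 + 0.0039 = 0.4219.
So 1 − D = 0.5781, i.e. 0.58 to 2 decimal places.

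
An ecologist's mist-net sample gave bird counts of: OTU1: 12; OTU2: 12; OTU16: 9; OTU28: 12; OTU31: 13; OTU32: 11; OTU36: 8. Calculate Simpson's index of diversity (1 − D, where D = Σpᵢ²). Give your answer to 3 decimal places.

0.854

Total N = 12+12+9+12+13+11+8 = 77, so the proportions are 0.15584, 0.15584, 0.11688, 0.15584, 0.16883, 0.14286, 0.1039 (working shown to 5 dp, full precision carried).
D = 0.15584² + 0.15584² + 0.11688² + 0.15584² + 0.16883² + 0.14286² + 0.1039² = 0.02429 + 0.02429 + 0.01366 + 0.02429 + 0.02850 + 0.02041 + 0.01079 = 0.14623.
So 1 − D = 0.85377, i.e. 0.854 to 3 decimal places.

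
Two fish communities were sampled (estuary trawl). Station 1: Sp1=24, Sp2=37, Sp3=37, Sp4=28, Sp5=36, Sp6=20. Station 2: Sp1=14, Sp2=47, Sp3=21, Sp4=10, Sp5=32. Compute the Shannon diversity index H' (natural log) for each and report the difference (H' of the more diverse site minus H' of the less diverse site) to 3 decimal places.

Station 1: N=182, proportions 0.13187, 0.2033, 0.2033, 0.15385, 0.1978, 0.10989, giving H' = 1.76607 (working shown to 5 dp, full precision carried).
Station 2: N=124, proportions 0.1129, 0.37903, 0.16935, 0.08065, 0.25806, giving H' = 1.46731.
Difference = |1.76607 − 1.46731| = 0.29876, i.e. 0.299 to 3 decimal places.

0.299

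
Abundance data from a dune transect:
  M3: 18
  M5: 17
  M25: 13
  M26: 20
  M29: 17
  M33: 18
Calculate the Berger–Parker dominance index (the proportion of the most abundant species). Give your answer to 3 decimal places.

0.194

Total N = 18+17+13+20+17+18 = 103, so the proportions are 0.17476, 0.16505, 0.12621, 0.19417, 0.16505, 0.17476 (working shown to 5 dp, full precision carried).
The largest proportion is 0.19417, i.e. d = 0.194 to 3 decimal places.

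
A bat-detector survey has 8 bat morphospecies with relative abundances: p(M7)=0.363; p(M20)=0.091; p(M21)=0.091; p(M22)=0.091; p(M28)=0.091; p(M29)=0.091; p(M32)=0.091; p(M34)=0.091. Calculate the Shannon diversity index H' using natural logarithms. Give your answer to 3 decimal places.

Each pᵢ ln pᵢ term (working shown to 5 dp, full precision carried): 0.363×(-1.01335)=-0.36785, 0.091×(-2.39690)=-0.21812, 0.091×(-2.39690)=-0.21812, 0.091×(-2.39690)=-0.21812, 0.091×(-2.39690)=-0.21812, 0.091×(-2.39690)=-0.21812, 0.091×(-2.39690)=-0.21812, 0.091×(-2.39690)=-0.21812.
Sum = -1.89467, so H' = 1.895.

1.895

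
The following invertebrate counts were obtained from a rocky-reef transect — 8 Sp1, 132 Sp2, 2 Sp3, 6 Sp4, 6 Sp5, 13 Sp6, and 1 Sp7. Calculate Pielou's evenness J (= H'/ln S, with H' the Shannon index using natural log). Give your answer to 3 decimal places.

Total N = 8+132+2+6+6+13+1 = 168, so the proportions are 0.04762, 0.78571, 0.0119, 0.03571, 0.03571, 0.07738, 0.00595 (working shown to 5 dp, full precision carried).
H' = −Σ pᵢ ln pᵢ = −((-0.14498) + (-0.18948) + (-0.05275) + (-0.11901) + (-0.11901) + (-0.19802) + (-0.03050)) = 0.85374.
With S = 7 species, ln S = 1.94591, so J = 0.85374/1.94591 = 0.43874, i.e. 0.439 to 3 decimal places.

0.439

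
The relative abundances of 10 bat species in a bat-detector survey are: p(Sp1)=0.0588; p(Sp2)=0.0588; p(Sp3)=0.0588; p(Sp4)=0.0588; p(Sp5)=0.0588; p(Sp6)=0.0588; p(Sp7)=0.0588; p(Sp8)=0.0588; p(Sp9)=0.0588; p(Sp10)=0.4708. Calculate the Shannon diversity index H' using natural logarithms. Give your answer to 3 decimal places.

1.854

Each pᵢ ln pᵢ term (working shown to 5 dp, full precision carried): 0.0588×(-2.83361)=-0.16662, 0.0588×(-2.83361)=-0.16662, 0.0588×(-2.83361)=-0.16662, 0.0588×(-2.83361)=-0.16662, 0.0588×(-2.83361)=-0.16662, 0.0588×(-2.83361)=-0.16662, 0.0588×(-2.83361)=-0.16662, 0.0588×(-2.83361)=-0.16662, 0.0588×(-2.83361)=-0.16662, 0.4708×(-0.75332)=-0.35466.
Sum = -1.85421, so H' = 1.854.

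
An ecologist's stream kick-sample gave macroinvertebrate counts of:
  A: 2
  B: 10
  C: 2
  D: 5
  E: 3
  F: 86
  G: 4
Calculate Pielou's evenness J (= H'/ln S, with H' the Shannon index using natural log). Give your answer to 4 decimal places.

0.4713

Total N = 2+10+2+5+3+86+4 = 112, so the proportions are 0.017857, 0.089286, 0.017857, 0.044643, 0.026786, 0.767857, 0.035714 (working shown to 6 dp, full precision carried).
H' = −Σ pᵢ ln pᵢ = −((-0.071881) + (-0.215707) + (-0.071881) + (-0.138797) + (-0.096961) + (-0.202831) + (-0.119007)) = 0.917066.
With S = 7 species, ln S = 1.945910, so J = 0.917066/1.945910 = 0.471279, i.e. 0.4713 to 4 decimal places.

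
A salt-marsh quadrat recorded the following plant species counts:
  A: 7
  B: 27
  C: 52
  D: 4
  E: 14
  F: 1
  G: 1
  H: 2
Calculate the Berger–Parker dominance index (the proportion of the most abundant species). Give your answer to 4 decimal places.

0.4815

Total N = 7+27+52+4+14+1+1+2 = 108, so the proportions are 0.064815, 0.25, 0.481481, 0.037037, 0.12963, 0.009259, 0.009259, 0.018519 (working shown to 6 dp, full precision carried).
The largest proportion is 0.481481, i.e. d = 0.4815 to 4 decimal places.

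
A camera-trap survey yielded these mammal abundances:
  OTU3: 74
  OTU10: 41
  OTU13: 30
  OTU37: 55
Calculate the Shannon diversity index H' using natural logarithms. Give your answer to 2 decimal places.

1.33

Total N = 74+41+30+55 = 200, so the proportions are 0.37, 0.205, 0.15, 0.275 (working shown to 4 dp, full precision carried).
Each pᵢ ln pᵢ term: 0.37×(-0.9943)=-0.3679, 0.205×(-1.5847)=-0.3249, 0.15×(-1.8971)=-0.2846, 0.275×(-1.2910)=-0.3550.
Sum = -1.3323, so H' = 1.33.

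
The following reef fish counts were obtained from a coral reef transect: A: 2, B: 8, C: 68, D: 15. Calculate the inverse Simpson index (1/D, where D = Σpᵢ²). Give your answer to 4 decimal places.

1.7590

Total N = 2+8+68+15 = 93, so the proportions are 0.0215054, 0.0860215, 0.7311828, 0.1612903 (working shown to 7 dp, full precision carried).
D = 0.0215054² + 0.0860215² + 0.7311828² + 0.1612903² = 0.0004625 + 0.0073997 + 0.5346283 + 0.0260146 = 0.5685050.
So 1/D = 1.758999, i.e. 1.7590 to 4 decimal places.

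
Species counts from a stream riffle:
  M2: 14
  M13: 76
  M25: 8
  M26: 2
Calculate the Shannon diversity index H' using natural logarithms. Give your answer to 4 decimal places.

Total N = 14+76+8+2 = 100, so the proportions are 0.14, 0.76, 0.08, 0.02 (working shown to 6 dp, full precision carried).
Each pᵢ ln pᵢ term: 0.14×(-1.966113)=-0.275256, 0.76×(-0.274437)=-0.208572, 0.08×(-2.525729)=-0.202058, 0.02×(-3.912023)=-0.078240.
Sum = -0.764127, so H' = 0.7641.

0.7641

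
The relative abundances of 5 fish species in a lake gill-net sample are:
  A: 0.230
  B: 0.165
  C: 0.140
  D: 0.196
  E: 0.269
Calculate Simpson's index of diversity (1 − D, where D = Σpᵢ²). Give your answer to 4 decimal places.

D = 0.23² + 0.165² + 0.14² + 0.196² + 0.269² = 0.052900 + 0.027225 + 0.019600 + 0.038416 + 0.072361 = 0.210502 (working shown to 6 dp, full precision carried).
So 1 − D = 0.789498, i.e. 0.7895 to 4 decimal places.

0.7895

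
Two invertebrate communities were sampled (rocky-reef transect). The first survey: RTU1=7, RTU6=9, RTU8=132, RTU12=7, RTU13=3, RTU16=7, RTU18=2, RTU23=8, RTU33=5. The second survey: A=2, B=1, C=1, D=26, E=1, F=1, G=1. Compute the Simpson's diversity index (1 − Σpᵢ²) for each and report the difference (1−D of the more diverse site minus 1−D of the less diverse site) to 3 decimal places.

0.081

The first survey: N=180, proportions 0.038889, 0.05, 0.733333, 0.038889, 0.016667, 0.038889, 0.011111, 0.044444, 0.027778, giving 1−D = 0.452037 (working shown to 6 dp, full precision carried).
The second survey: N=33, proportions 0.060606, 0.030303, 0.030303, 0.787879, 0.030303, 0.030303, 0.030303, giving 1−D = 0.370983.
Difference = |0.452037 − 0.370983| = 0.081054, i.e. 0.081 to 3 decimal places.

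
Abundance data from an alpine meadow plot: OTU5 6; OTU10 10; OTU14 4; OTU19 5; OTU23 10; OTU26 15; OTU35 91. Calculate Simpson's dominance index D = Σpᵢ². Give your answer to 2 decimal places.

Total N = 6+10+4+5+10+15+91 = 141, so the proportions are 0.0426, 0.0709, 0.0284, 0.0355, 0.0709, 0.1064, 0.6454 (working shown to 4 dp, full precision carried).
D = 0.0426² + 0.0709² + 0.0284² + 0.0355² + 0.0709² + 0.1064² + 0.6454² = 0.0018 + 0.0050 + 0.0008 + 0.0013 + 0.0050 + 0.0113 + 0.4165 = 0.4418.
To 2 decimal places, D = 0.44.

0.44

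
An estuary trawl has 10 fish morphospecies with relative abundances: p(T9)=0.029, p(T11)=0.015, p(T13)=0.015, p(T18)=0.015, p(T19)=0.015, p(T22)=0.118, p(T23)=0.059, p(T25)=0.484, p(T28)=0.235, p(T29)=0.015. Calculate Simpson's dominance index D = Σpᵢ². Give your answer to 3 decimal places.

0.309

D = 0.029² + 0.015² + 0.015² + 0.015² + 0.015² + 0.118² + 0.059² + 0.484² + 0.235² + 0.015² = 0.00084 + 0.00022 + 0.00022 + 0.00022 + 0.00022 + 0.01392 + 0.00348 + 0.23426 + 0.05522 + 0.00022 = 0.30885 (working shown to 5 dp, full precision carried).
To 3 decimal places, D = 0.309.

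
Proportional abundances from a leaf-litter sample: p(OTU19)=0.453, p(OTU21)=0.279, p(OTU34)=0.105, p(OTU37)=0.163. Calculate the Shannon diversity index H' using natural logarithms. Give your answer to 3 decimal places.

Each pᵢ ln pᵢ term (working shown to 5 dp, full precision carried): 0.453×(-0.79186)=-0.35871, 0.279×(-1.27654)=-0.35616, 0.105×(-2.25379)=-0.23665, 0.163×(-1.81401)=-0.29568.
Sum = -1.24720, so H' = 1.247.

1.247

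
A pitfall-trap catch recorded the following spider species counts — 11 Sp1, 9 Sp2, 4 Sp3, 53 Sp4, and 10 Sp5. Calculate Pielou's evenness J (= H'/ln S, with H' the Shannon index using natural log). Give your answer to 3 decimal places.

0.738

Total N = 11+9+4+53+10 = 87, so the proportions are 0.12644, 0.10345, 0.04598, 0.6092, 0.11494 (working shown to 5 dp, full precision carried).
H' = −Σ pᵢ ln pᵢ = −((-0.26147) + (-0.23469) + (-0.14159) + (-0.30193) + (-0.24866)) = 1.18834.
With S = 5 species, ln S = 1.60944, so J = 1.18834/1.60944 = 0.73836, i.e. 0.738 to 3 decimal places.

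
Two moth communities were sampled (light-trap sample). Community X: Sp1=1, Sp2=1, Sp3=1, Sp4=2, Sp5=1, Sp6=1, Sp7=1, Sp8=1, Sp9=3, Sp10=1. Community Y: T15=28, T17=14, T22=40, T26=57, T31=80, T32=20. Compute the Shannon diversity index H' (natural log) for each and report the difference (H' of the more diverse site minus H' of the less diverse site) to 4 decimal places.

Community X: N=13, proportions 0.0769231, 0.0769231, 0.0769231, 0.1538462, 0.0769231, 0.0769231, 0.0769231, 0.0769231, 0.2307692, 0.0769231, giving H' = 2.2047854 (working shown to 7 dp, full precision carried).
Community Y: N=239, proportions 0.1171548, 0.0585774, 0.167364, 0.2384937, 0.334728, 0.083682, giving H' = 1.6323865.
Difference = |2.2047854 − 1.6323865| = 0.5723989, i.e. 0.5724 to 4 decimal places.

0.5724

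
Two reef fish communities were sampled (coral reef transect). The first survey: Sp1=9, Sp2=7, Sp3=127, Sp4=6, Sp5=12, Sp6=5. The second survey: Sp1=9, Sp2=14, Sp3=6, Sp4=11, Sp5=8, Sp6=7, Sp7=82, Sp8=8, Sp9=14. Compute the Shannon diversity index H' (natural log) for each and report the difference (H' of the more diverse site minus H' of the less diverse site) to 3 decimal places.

0.767

The first survey: N=166, proportions 0.05422, 0.04217, 0.76506, 0.03614, 0.07229, 0.03012, giving H' = 0.91184 (working shown to 5 dp, full precision carried).
The second survey: N=159, proportions 0.0566, 0.08805, 0.03774, 0.06918, 0.05031, 0.04403, 0.51572, 0.05031, 0.08805, giving H' = 1.67872.
Difference = |0.91184 − 1.67872| = 0.76688, i.e. 0.767 to 3 decimal places.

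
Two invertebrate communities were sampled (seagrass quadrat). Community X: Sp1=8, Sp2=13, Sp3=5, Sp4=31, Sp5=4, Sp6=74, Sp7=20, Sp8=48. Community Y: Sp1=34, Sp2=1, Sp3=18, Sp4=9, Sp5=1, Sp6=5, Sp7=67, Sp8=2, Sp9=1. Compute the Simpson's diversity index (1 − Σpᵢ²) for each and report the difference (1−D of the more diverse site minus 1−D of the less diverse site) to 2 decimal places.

0.09

Community X: N=203, proportions 0.0394, 0.064, 0.0246, 0.1527, 0.0197, 0.3645, 0.0985, 0.2365, giving 1−D = 0.7715 (working shown to 4 dp, full precision carried).
Community Y: N=138, proportions 0.2464, 0.0072, 0.1304, 0.0652, 0.0072, 0.0362, 0.4855, 0.0145, 0.0072, giving 1−D = 0.6806.
Difference = |0.7715 − 0.6806| = 0.0909, i.e. 0.09 to 2 decimal places.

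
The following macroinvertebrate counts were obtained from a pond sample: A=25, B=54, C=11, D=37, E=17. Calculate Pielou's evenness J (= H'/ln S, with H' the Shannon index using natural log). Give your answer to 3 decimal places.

Total N = 25+54+11+37+17 = 144, so the proportions are 0.17361, 0.375, 0.07639, 0.25694, 0.11806 (working shown to 5 dp, full precision carried).
H' = −Σ pᵢ ln pᵢ = −((-0.30398) + (-0.36781) + (-0.19647) + (-0.34916) + (-0.25224)) = 1.46966.
With S = 5 species, ln S = 1.60944, so J = 1.46966/1.60944 = 0.91315, i.e. 0.913 to 3 decimal places.

0.913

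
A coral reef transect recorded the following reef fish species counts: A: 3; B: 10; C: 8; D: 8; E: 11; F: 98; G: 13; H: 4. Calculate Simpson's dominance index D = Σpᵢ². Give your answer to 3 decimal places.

Total N = 3+10+8+8+11+98+13+4 = 155, so the proportions are 0.01935, 0.06452, 0.05161, 0.05161, 0.07097, 0.63226, 0.08387, 0.02581 (working shown to 5 dp, full precision carried).
D = 0.01935² + 0.06452² + 0.05161² + 0.05161² + 0.07097² + 0.63226² + 0.08387² + 0.02581² = 0.00037 + 0.00416 + 0.00266 + 0.00266 + 0.00504 + 0.39975 + 0.00703 + 0.00067 = 0.42235.
To 3 decimal places, D = 0.422.

0.422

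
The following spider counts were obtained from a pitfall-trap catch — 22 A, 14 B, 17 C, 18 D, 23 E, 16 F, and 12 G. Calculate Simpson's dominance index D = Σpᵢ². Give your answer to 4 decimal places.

0.1493

Total N = 22+14+17+18+23+16+12 = 122, so the proportions are 0.180328, 0.114754, 0.139344, 0.147541, 0.188525, 0.131148, 0.098361 (working shown to 6 dp, full precision carried).
D = 0.180328² + 0.114754² + 0.139344² + 0.147541² + 0.188525² + 0.131148² + 0.098361² = 0.032518 + 0.013169 + 0.019417 + 0.021768 + 0.035542 + 0.017200 + 0.009675 = 0.149288.
To 4 decimal places, D = 0.1493.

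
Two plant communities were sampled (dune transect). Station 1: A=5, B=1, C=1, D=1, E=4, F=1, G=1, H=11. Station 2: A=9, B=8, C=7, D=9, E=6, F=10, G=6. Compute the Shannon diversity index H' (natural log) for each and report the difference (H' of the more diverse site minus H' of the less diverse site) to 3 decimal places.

0.308

Station 1: N=25, proportions 0.2, 0.04, 0.04, 0.04, 0.16, 0.04, 0.04, 0.44, giving H' = 1.620107 (working shown to 6 dp, full precision carried).
Station 2: N=55, proportions 0.163636, 0.145455, 0.127273, 0.163636, 0.109091, 0.181818, 0.109091, giving H' = 1.928535.
Difference = |1.620107 − 1.928535| = 0.308428, i.e. 0.308 to 3 decimal places.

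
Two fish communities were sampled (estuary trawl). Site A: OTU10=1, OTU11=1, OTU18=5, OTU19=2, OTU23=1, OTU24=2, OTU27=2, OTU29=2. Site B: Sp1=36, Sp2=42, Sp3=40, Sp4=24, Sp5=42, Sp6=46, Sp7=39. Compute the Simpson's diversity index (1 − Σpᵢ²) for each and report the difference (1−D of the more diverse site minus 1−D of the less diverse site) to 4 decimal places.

Site A: N=16, proportions 0.0625, 0.0625, 0.3125, 0.125, 0.0625, 0.125, 0.125, 0.125, giving 1−D = 0.828125 (working shown to 6 dp, full precision carried).
Site B: N=269, proportions 0.133829, 0.156134, 0.148699, 0.089219, 0.156134, 0.171004, 0.144981, giving 1−D = 0.853001.
Difference = |0.828125 − 0.853001| = 0.024876, i.e. 0.0249 to 4 decimal places.

0.0249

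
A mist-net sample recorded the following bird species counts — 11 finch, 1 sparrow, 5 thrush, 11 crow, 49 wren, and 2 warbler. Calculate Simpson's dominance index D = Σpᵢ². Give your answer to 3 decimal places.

Total N = 11+1+5+11+49+2 = 79, so the proportions are 0.13924, 0.01266, 0.06329, 0.13924, 0.62025, 0.02532 (working shown to 5 dp, full precision carried).
D = 0.13924² + 0.01266² + 0.06329² + 0.13924² + 0.62025² + 0.02532² = 0.01939 + 0.00016 + 0.00401 + 0.01939 + 0.38471 + 0.00064 = 0.42830.
To 3 decimal places, D = 0.428.

0.428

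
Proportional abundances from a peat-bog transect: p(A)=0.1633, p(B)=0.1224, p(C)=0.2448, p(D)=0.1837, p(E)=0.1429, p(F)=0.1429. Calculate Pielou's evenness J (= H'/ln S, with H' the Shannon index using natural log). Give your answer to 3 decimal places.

H' = −Σ pᵢ ln pᵢ = −((-0.29593) + (-0.25710) + (-0.34451) + (-0.31127) + (-0.27803) + (-0.27803)) = 1.76486 (working shown to 5 dp, full precision carried).
With S = 6 species, ln S = 1.79176, so J = 1.76486/1.79176 = 0.98499, i.e. 0.985 to 3 decimal places.

0.985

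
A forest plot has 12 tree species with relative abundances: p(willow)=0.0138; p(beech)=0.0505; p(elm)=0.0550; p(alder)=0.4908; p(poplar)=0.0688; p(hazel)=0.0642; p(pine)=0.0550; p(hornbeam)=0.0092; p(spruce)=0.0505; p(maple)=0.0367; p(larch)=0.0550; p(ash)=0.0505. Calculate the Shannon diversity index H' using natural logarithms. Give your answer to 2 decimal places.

Each pᵢ ln pᵢ term (working shown to 4 dp, full precision carried): 0.0138×(-4.2831)=-0.0591, 0.0505×(-2.9858)=-0.1508, 0.055×(-2.9004)=-0.1595, 0.4908×(-0.7117)=-0.3493, 0.0688×(-2.6766)=-0.1841, 0.0642×(-2.7458)=-0.1763, 0.055×(-2.9004)=-0.1595, 0.0092×(-4.6886)=-0.0431, 0.0505×(-2.9858)=-0.1508, 0.0367×(-3.3050)=-0.1213, 0.055×(-2.9004)=-0.1595, 0.0505×(-2.9858)=-0.1508.
Sum = -1.8642, so H' = 1.86.

1.86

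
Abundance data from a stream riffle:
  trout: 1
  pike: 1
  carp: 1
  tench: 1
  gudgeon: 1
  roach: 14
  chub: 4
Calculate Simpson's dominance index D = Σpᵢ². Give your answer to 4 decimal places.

0.4102

Total N = 1+1+1+1+1+14+4 = 23, so the proportions are 0.043478, 0.043478, 0.043478, 0.043478, 0.043478, 0.608696, 0.173913 (working shown to 6 dp, full precision carried).
D = 0.043478² + 0.043478² + 0.043478² + 0.043478² + 0.043478² + 0.608696² + 0.173913² = 0.001890 + 0.001890 + 0.001890 + 0.001890 + 0.001890 + 0.370510 + 0.030246 = 0.410208.
To 4 decimal places, D = 0.4102.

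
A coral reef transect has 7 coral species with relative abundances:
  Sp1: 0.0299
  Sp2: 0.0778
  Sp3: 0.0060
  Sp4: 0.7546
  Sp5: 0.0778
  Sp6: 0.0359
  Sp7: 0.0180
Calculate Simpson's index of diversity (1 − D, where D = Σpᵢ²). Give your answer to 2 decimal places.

D = 0.0299² + 0.0778² + 0.006² + 0.7546² + 0.0778² + 0.0359² + 0.018² = 0.0009 + 0.0061 + 0.0000 + 0.5694 + 0.0061 + 0.0013 + 0.0003 = 0.5841 (working shown to 4 dp, full precision carried).
So 1 − D = 0.4159, i.e. 0.42 to 2 decimal places.

0.42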